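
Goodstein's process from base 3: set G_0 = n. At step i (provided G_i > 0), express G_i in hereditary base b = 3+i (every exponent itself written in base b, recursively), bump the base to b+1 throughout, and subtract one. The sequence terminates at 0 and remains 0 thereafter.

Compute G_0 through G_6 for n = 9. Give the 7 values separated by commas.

9, 15, 17, 19, 21, 23, 24

[0] 9 ≡ 3^2 (base 3). Lift 4: 16. −1: 15.
[1] 15 ≡ 3·4 + 3 (base 4). Lift 5: 18. −1: 17.
[2] 17 ≡ 3·5 + 2 (base 5). Lift 6: 20. −1: 19.
[3] 19 ≡ 3·6 + 1 (base 6). Lift 7: 22. −1: 21.
[4] 21 ≡ 3·7 (base 7). Lift 8: 24. −1: 23.
[5] 23 ≡ 2·8 + 7 (base 8). Lift 9: 25. −1: 24.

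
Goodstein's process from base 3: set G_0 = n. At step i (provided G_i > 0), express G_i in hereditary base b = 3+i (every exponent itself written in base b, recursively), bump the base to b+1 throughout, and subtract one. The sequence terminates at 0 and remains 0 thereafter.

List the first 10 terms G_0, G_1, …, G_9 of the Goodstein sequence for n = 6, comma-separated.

(0) 6|_3 = 2·3 ↦ 2·4|_4 = 8 ⇒ 7
(1) 7|_4 = 4 + 3 ↦ 5 + 3|_5 = 8 ⇒ 7
(2) 7|_5 = 5 + 2 ↦ 6 + 2|_6 = 8 ⇒ 7
(3) 7|_6 = 6 + 1 ↦ 7 + 1|_7 = 8 ⇒ 7
(4) 7|_7 = 7 ↦ 8|_8 = 8 ⇒ 7
(5) 7|_8 = 7 ↦ 7|_9 = 7 ⇒ 6
(6) 6|_9 = 6 ↦ 6|_10 = 6 ⇒ 5
(7) 5|_10 = 5 ↦ 5|_11 = 5 ⇒ 4
(8) 4|_11 = 4 ↦ 4|_12 = 4 ⇒ 3

6, 7, 7, 7, 7, 7, 6, 5, 4, 3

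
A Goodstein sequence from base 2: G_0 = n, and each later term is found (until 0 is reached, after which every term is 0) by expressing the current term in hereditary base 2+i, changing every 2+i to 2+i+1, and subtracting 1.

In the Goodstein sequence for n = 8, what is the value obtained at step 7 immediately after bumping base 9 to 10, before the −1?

base 2: 8 = 2^(2 + 1); at 3: 3^(3 + 1) = 81; next = 80
base 3: 80 = 2·3^3 + 2·3^2 + 2·3 + 2; at 4: 2·4^4 + 2·4^2 + 2·4 + 2 = 554; next = 553
base 4: 553 = 2·4^4 + 2·4^2 + 2·4 + 1; at 5: 2·5^5 + 2·5^2 + 2·5 + 1 = 6311; next = 6310
base 5: 6310 = 2·5^5 + 2·5^2 + 2·5; at 6: 2·6^6 + 2·6^2 + 2·6 = 93396; next = 93395
base 6: 93395 = 2·6^6 + 2·6^2 + 6 + 5; at 7: 2·7^7 + 2·7^2 + 7 + 5 = 1647196; next = 1647195
base 7: 1647195 = 2·7^7 + 2·7^2 + 7 + 4; at 8: 2·8^8 + 2·8^2 + 8 + 4 = 33554572; next = 33554571
base 8: 33554571 = 2·8^8 + 2·8^2 + 8 + 3; at 9: 2·9^9 + 2·9^2 + 9 + 3 = 774841152; next = 774841151

20000000212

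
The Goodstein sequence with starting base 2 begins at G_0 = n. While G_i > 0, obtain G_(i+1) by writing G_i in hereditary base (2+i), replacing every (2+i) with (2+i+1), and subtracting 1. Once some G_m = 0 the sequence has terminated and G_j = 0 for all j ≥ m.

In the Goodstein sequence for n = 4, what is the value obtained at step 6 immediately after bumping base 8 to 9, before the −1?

174

[0] 4 ≡ 2^2 (base 2). Lift 3: 27. −1: 26.
[1] 26 ≡ 2·3^2 + 2·3 + 2 (base 3). Lift 4: 42. −1: 41.
[2] 41 ≡ 2·4^2 + 2·4 + 1 (base 4). Lift 5: 61. −1: 60.
[3] 60 ≡ 2·5^2 + 2·5 (base 5). Lift 6: 84. −1: 83.
[4] 83 ≡ 2·6^2 + 6 + 5 (base 6). Lift 7: 110. −1: 109.
[5] 109 ≡ 2·7^2 + 7 + 4 (base 7). Lift 8: 140. −1: 139.
[6] 139 ≡ 2·8^2 + 8 + 3 (base 8). Lift 9: 174. −1: 173.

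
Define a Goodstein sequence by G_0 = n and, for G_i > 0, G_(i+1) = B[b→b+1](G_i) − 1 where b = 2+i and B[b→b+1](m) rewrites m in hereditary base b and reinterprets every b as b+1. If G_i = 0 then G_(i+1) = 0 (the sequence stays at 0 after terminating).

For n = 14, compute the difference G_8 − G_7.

96513439003

base 2: 14 = 2^(2 + 1) + 2^2 + 2; at 3: 3^(3 + 1) + 3^3 + 3 = 111; next = 110
base 3: 110 = 3^(3 + 1) + 3^3 + 2; at 4: 4^(4 + 1) + 4^4 + 2 = 1282; next = 1281
base 4: 1281 = 4^(4 + 1) + 4^4 + 1; at 5: 5^(5 + 1) + 5^5 + 1 = 18751; next = 18750
base 5: 18750 = 5^(5 + 1) + 5^5; at 6: 6^(6 + 1) + 6^6 = 326592; next = 326591
base 6: 326591 = 6^(6 + 1) + 5·6^5 + 5·6^4 + 5·6^3 + 5·6^2 + 5·6 + 5; at 7: 7^(7 + 1) + 5·7^5 + 5·7^4 + 5·7^3 + 5·7^2 + 5·7 + 5 = 5862841; next = 5862840
base 7: 5862840 = 7^(7 + 1) + 5·7^5 + 5·7^4 + 5·7^3 + 5·7^2 + 5·7 + 4; at 8: 8^(8 + 1) + 5·8^5 + 5·8^4 + 5·8^3 + 5·8^2 + 5·8 + 4 = 134404972; next = 134404971
base 8: 134404971 = 8^(8 + 1) + 5·8^5 + 5·8^4 + 5·8^3 + 5·8^2 + 5·8 + 3; at 9: 9^(9 + 1) + 5·9^5 + 5·9^4 + 5·9^3 + 5·9^2 + 5·9 + 3 = 3487116549; next = 3487116548
base 9: 3487116548 = 9^(9 + 1) + 5·9^5 + 5·9^4 + 5·9^3 + 5·9^2 + 5·9 + 2; at 10: 10^(10 + 1) + 5·10^5 + 5·10^4 + 5·10^3 + 5·10^2 + 5·10 + 2 = 100000555552; next = 100000555551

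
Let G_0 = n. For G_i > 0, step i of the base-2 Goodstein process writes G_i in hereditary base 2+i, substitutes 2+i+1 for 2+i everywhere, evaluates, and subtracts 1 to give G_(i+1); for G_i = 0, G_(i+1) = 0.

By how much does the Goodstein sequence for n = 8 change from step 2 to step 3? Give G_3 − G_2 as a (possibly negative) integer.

5757

(0) 8|_2 = 2^(2 + 1) ↦ 3^(3 + 1)|_3 = 81 ⇒ 80
(1) 80|_3 = 2·3^3 + 2·3^2 + 2·3 + 2 ↦ 2·4^4 + 2·4^2 + 2·4 + 2|_4 = 554 ⇒ 553
(2) 553|_4 = 2·4^4 + 2·4^2 + 2·4 + 1 ↦ 2·5^5 + 2·5^2 + 2·5 + 1|_5 = 6311 ⇒ 6310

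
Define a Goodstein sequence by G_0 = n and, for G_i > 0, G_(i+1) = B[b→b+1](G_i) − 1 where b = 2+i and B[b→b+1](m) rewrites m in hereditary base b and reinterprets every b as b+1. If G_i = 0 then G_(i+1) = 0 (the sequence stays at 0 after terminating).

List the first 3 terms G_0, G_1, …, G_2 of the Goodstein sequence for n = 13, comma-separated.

13, 108, 1279

G_0=13  [base 2] 2^(2 + 1) + 2^2 + 1  →[2↦3]→  3^(3 + 1) + 3^3 + 1 = 109  −1 ⇒ G_1=108
G_1=108  [base 3] 3^(3 + 1) + 3^3  →[3↦4]→  4^(4 + 1) + 4^4 = 1280  −1 ⇒ G_2=1279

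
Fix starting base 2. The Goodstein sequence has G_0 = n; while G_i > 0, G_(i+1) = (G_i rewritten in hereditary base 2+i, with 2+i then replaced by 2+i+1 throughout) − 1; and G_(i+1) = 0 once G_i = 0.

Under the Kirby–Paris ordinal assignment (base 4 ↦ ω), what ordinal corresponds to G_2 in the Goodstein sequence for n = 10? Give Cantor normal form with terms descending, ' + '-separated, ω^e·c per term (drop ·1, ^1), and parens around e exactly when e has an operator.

base 2: 10 = 2^(2 + 1) + 2; at 3: 3^(3 + 1) + 3 = 84; next = 83
base 3: 83 = 3^(3 + 1) + 2; at 4: 4^(4 + 1) + 2 = 1026; next = 1025
base 4: 1025 = 4^(4 + 1) + 1; at 5: 5^(5 + 1) + 1 = 15626; next = 15625

ω^(ω + 1) + 1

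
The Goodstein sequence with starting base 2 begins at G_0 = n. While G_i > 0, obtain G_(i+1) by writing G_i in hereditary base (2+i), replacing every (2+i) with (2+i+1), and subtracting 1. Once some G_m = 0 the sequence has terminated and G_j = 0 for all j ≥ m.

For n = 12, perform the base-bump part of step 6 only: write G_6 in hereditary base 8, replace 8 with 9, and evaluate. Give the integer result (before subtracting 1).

3486784575

[0] 12 ≡ 2^(2 + 1) + 2^2 (base 2). Lift 3: 108. −1: 107.
[1] 107 ≡ 3^(3 + 1) + 2·3^2 + 2·3 + 2 (base 3). Lift 4: 1066. −1: 1065.
[2] 1065 ≡ 4^(4 + 1) + 2·4^2 + 2·4 + 1 (base 4). Lift 5: 15686. −1: 15685.
[3] 15685 ≡ 5^(5 + 1) + 2·5^2 + 2·5 (base 5). Lift 6: 280020. −1: 280019.
[4] 280019 ≡ 6^(6 + 1) + 2·6^2 + 6 + 5 (base 6). Lift 7: 5764911. −1: 5764910.
[5] 5764910 ≡ 7^(7 + 1) + 2·7^2 + 7 + 4 (base 7). Lift 8: 134217868. −1: 134217867.
[6] 134217867 ≡ 8^(8 + 1) + 2·8^2 + 8 + 3 (base 8). Lift 9: 3486784575. −1: 3486784574.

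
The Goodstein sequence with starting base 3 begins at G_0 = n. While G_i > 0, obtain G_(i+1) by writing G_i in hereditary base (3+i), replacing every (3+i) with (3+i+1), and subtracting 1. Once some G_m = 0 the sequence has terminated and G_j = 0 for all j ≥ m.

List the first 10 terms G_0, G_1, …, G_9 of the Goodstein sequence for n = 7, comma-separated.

7, 8, 9, 9, 9, 9, 9, 9, 8, 7

[0] 7 ≡ 2·3 + 1 (base 3). Lift 4: 9. −1: 8.
[1] 8 ≡ 2·4 (base 4). Lift 5: 10. −1: 9.
[2] 9 ≡ 5 + 4 (base 5). Lift 6: 10. −1: 9.
[3] 9 ≡ 6 + 3 (base 6). Lift 7: 10. −1: 9.
[4] 9 ≡ 7 + 2 (base 7). Lift 8: 10. −1: 9.
[5] 9 ≡ 8 + 1 (base 8). Lift 9: 10. −1: 9.
[6] 9 ≡ 9 (base 9). Lift 10: 10. −1: 9.
[7] 9 ≡ 9 (base 10). Lift 11: 9. −1: 8.
[8] 8 ≡ 8 (base 11). Lift 12: 8. −1: 7.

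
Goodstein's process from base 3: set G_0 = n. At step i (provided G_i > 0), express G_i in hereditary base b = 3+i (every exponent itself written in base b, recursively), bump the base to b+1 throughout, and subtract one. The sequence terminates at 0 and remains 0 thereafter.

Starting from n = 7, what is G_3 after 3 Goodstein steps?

9

G_0=7  [base 3] 2·3 + 1  →[3↦4]→  2·4 + 1 = 9  −1 ⇒ G_1=8
G_1=8  [base 4] 2·4  →[4↦5]→  2·5 = 10  −1 ⇒ G_2=9
G_2=9  [base 5] 5 + 4  →[5↦6]→  6 + 4 = 10  −1 ⇒ G_3=9
G_3=9  [base 6] 6 + 3  →[6↦7]→  7 + 3 = 10  −1 ⇒ G_4=9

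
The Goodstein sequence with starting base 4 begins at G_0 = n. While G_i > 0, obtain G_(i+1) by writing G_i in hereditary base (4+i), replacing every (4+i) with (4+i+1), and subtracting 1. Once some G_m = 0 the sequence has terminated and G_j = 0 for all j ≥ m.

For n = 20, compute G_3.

51

G_0=20  [base 4] 4^2 + 4  →[4↦5]→  5^2 + 5 = 30  −1 ⇒ G_1=29
G_1=29  [base 5] 5^2 + 4  →[5↦6]→  6^2 + 4 = 40  −1 ⇒ G_2=39
G_2=39  [base 6] 6^2 + 3  →[6↦7]→  7^2 + 3 = 52  −1 ⇒ G_3=51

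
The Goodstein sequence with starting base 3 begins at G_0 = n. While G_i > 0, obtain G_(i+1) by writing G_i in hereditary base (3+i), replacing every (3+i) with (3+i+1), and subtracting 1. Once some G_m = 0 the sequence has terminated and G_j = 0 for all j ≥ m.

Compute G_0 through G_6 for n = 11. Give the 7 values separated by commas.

[0] 11 ≡ 3^2 + 2 (base 3). Lift 4: 18. −1: 17.
[1] 17 ≡ 4^2 + 1 (base 4). Lift 5: 26. −1: 25.
[2] 25 ≡ 5^2 (base 5). Lift 6: 36. −1: 35.
[3] 35 ≡ 5·6 + 5 (base 6). Lift 7: 40. −1: 39.
[4] 39 ≡ 5·7 + 4 (base 7). Lift 8: 44. −1: 43.
[5] 43 ≡ 5·8 + 3 (base 8). Lift 9: 48. −1: 47.

11, 17, 25, 35, 39, 43, 47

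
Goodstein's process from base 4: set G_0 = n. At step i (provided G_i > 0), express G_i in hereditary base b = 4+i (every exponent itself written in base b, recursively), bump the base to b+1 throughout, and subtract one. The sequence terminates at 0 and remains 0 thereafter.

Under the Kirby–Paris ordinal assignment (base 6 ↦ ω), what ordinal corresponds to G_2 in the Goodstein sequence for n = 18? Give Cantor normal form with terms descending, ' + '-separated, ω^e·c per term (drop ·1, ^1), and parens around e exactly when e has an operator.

ω^2

(0) 18|_4 = 4^2 + 2 ↦ 5^2 + 2|_5 = 27 ⇒ 26
(1) 26|_5 = 5^2 + 1 ↦ 6^2 + 1|_6 = 37 ⇒ 36
(2) 36|_6 = 6^2 ↦ 7^2|_7 = 49 ⇒ 48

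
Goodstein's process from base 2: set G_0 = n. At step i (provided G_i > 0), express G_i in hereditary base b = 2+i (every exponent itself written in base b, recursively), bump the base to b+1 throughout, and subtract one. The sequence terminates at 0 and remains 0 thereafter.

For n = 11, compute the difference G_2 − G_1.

i=0: 11 = 2^(2 + 1) + 2 + 1 (b=2); 2→3: 3^(3 + 1) + 3 + 1 = 85; 85−1 = 84
i=1: 84 = 3^(3 + 1) + 3 (b=3); 3→4: 4^(4 + 1) + 4 = 1028; 1028−1 = 1027

943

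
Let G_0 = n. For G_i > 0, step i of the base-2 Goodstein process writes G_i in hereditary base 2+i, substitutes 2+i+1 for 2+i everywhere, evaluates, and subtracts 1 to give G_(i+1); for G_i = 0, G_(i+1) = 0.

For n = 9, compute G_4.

140743

G_0 = 9. HB_2(9) = 2^(2 + 1) + 1. Bump = 82. G_1 = 81.
G_1 = 81. HB_3(81) = 3^(3 + 1). Bump = 1024. G_2 = 1023.
G_2 = 1023. HB_4(1023) = 3·4^4 + 3·4^3 + 3·4^2 + 3·4 + 3. Bump = 9843. G_3 = 9842.
G_3 = 9842. HB_5(9842) = 3·5^5 + 3·5^3 + 3·5^2 + 3·5 + 2. Bump = 140744. G_4 = 140743.
G_4 = 140743. HB_6(140743) = 3·6^6 + 3·6^3 + 3·6^2 + 3·6 + 1. Bump = 2471827. G_5 = 2471826.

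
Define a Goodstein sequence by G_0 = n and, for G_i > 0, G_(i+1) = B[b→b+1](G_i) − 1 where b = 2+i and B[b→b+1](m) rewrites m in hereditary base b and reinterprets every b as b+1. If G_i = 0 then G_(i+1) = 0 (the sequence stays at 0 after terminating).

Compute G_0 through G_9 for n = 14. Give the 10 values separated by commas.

base 2: 14 = 2^(2 + 1) + 2^2 + 2; at 3: 3^(3 + 1) + 3^3 + 3 = 111; next = 110
base 3: 110 = 3^(3 + 1) + 3^3 + 2; at 4: 4^(4 + 1) + 4^4 + 2 = 1282; next = 1281
base 4: 1281 = 4^(4 + 1) + 4^4 + 1; at 5: 5^(5 + 1) + 5^5 + 1 = 18751; next = 18750
base 5: 18750 = 5^(5 + 1) + 5^5; at 6: 6^(6 + 1) + 6^6 = 326592; next = 326591
base 6: 326591 = 6^(6 + 1) + 5·6^5 + 5·6^4 + 5·6^3 + 5·6^2 + 5·6 + 5; at 7: 7^(7 + 1) + 5·7^5 + 5·7^4 + 5·7^3 + 5·7^2 + 5·7 + 5 = 5862841; next = 5862840
base 7: 5862840 = 7^(7 + 1) + 5·7^5 + 5·7^4 + 5·7^3 + 5·7^2 + 5·7 + 4; at 8: 8^(8 + 1) + 5·8^5 + 5·8^4 + 5·8^3 + 5·8^2 + 5·8 + 4 = 134404972; next = 134404971
base 8: 134404971 = 8^(8 + 1) + 5·8^5 + 5·8^4 + 5·8^3 + 5·8^2 + 5·8 + 3; at 9: 9^(9 + 1) + 5·9^5 + 5·9^4 + 5·9^3 + 5·9^2 + 5·9 + 3 = 3487116549; next = 3487116548
base 9: 3487116548 = 9^(9 + 1) + 5·9^5 + 5·9^4 + 5·9^3 + 5·9^2 + 5·9 + 2; at 10: 10^(10 + 1) + 5·10^5 + 5·10^4 + 5·10^3 + 5·10^2 + 5·10 + 2 = 100000555552; next = 100000555551
base 10: 100000555551 = 10^(10 + 1) + 5·10^5 + 5·10^4 + 5·10^3 + 5·10^2 + 5·10 + 1; at 11: 11^(11 + 1) + 5·11^5 + 5·11^4 + 5·11^3 + 5·11^2 + 5·11 + 1 = 3138429262497; next = 3138429262496

14, 110, 1281, 18750, 326591, 5862840, 134404971, 3487116548, 100000555551, 3138429262496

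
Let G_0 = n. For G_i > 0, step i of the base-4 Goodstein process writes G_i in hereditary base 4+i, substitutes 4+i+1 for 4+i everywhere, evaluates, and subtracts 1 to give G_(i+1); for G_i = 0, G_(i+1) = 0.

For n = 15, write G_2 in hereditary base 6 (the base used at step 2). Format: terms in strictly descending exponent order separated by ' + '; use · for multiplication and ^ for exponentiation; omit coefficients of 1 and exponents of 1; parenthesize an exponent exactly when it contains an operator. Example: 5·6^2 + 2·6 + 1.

i=0: 15 = 3·4 + 3 (b=4); 4→5: 3·5 + 3 = 18; 18−1 = 17
i=1: 17 = 3·5 + 2 (b=5); 5→6: 3·6 + 2 = 20; 20−1 = 19
i=2: 19 = 3·6 + 1 (b=6); 6→7: 3·7 + 1 = 22; 22−1 = 21

3·6 + 1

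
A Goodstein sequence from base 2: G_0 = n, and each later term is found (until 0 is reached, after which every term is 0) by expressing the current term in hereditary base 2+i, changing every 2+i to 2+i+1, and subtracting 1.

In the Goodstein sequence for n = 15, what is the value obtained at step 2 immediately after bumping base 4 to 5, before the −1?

18753

G_0 = 15. HB_2(15) = 2^(2 + 1) + 2^2 + 2 + 1. Bump = 112. G_1 = 111.
G_1 = 111. HB_3(111) = 3^(3 + 1) + 3^3 + 3. Bump = 1284. G_2 = 1283.
G_2 = 1283. HB_4(1283) = 4^(4 + 1) + 4^4 + 3. Bump = 18753. G_3 = 18752.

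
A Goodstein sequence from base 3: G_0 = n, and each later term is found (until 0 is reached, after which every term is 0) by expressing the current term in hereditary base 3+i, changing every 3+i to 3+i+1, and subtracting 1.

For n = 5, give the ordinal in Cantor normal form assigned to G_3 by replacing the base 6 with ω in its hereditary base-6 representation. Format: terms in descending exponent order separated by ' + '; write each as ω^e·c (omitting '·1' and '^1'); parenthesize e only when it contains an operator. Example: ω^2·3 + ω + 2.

i=0: 5 = 3 + 2 (b=3); 3→4: 4 + 2 = 6; 6−1 = 5
i=1: 5 = 4 + 1 (b=4); 4→5: 5 + 1 = 6; 6−1 = 5
i=2: 5 = 5 (b=5); 5→6: 6 = 6; 6−1 = 5

5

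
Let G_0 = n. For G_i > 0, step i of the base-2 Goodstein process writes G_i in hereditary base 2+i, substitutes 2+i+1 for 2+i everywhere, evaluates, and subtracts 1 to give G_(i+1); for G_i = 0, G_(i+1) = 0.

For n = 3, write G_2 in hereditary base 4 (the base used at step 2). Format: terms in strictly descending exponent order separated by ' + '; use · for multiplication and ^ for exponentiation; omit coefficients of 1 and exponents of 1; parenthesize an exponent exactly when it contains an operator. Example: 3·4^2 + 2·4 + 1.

step 0: 3 = 2 + 1; sub 3 for 2: 3 + 1; = 4; G_1 = 4−1 = 3
step 1: 3 = 3; sub 4 for 3: 4; = 4; G_2 = 4−1 = 3
step 2: 3 = 3; sub 5 for 4: 3; = 3; G_3 = 3−1 = 2

3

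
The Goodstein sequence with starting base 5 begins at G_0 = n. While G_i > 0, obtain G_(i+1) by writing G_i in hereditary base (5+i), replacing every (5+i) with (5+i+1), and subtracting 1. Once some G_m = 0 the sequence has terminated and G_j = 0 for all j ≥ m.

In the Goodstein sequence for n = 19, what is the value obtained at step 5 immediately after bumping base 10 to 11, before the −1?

[0] 19 ≡ 3·5 + 4 (base 5). Lift 6: 22. −1: 21.
[1] 21 ≡ 3·6 + 3 (base 6). Lift 7: 24. −1: 23.
[2] 23 ≡ 3·7 + 2 (base 7). Lift 8: 26. −1: 25.
[3] 25 ≡ 3·8 + 1 (base 8). Lift 9: 28. −1: 27.
[4] 27 ≡ 3·9 (base 9). Lift 10: 30. −1: 29.
[5] 29 ≡ 2·10 + 9 (base 10). Lift 11: 31. −1: 30.

31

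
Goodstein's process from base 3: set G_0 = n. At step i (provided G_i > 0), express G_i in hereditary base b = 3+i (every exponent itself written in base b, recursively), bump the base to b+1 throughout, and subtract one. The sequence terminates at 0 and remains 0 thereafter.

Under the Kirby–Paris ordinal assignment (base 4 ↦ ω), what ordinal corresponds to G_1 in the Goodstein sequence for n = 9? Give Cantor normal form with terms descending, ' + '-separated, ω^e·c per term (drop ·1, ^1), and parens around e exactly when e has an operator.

step 0: 9 = 3^2; sub 4 for 3: 4^2; = 16; G_1 = 16−1 = 15
step 1: 15 = 3·4 + 3; sub 5 for 4: 3·5 + 3; = 18; G_2 = 18−1 = 17

ω·3 + 3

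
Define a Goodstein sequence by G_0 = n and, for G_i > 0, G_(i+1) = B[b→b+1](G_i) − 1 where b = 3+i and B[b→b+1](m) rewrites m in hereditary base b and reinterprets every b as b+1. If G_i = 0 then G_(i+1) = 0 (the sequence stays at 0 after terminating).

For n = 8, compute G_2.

step 0: 8 = 2·3 + 2; sub 4 for 3: 2·4 + 2; = 10; G_1 = 10−1 = 9
step 1: 9 = 2·4 + 1; sub 5 for 4: 2·5 + 1; = 11; G_2 = 11−1 = 10
step 2: 10 = 2·5; sub 6 for 5: 2·6; = 12; G_3 = 12−1 = 11

10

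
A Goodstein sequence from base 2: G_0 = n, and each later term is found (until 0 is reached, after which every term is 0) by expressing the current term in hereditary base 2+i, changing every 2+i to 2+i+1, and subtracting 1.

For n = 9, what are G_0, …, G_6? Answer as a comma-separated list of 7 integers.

9, 81, 1023, 9842, 140743, 2471826, 50333399

(0) 9|_2 = 2^(2 + 1) + 1 ↦ 3^(3 + 1) + 1|_3 = 82 ⇒ 81
(1) 81|_3 = 3^(3 + 1) ↦ 4^(4 + 1)|_4 = 1024 ⇒ 1023
(2) 1023|_4 = 3·4^4 + 3·4^3 + 3·4^2 + 3·4 + 3 ↦ 3·5^5 + 3·5^3 + 3·5^2 + 3·5 + 3|_5 = 9843 ⇒ 9842
(3) 9842|_5 = 3·5^5 + 3·5^3 + 3·5^2 + 3·5 + 2 ↦ 3·6^6 + 3·6^3 + 3·6^2 + 3·6 + 2|_6 = 140744 ⇒ 140743
(4) 140743|_6 = 3·6^6 + 3·6^3 + 3·6^2 + 3·6 + 1 ↦ 3·7^7 + 3·7^3 + 3·7^2 + 3·7 + 1|_7 = 2471827 ⇒ 2471826
(5) 2471826|_7 = 3·7^7 + 3·7^3 + 3·7^2 + 3·7 ↦ 3·8^8 + 3·8^3 + 3·8^2 + 3·8|_8 = 50333400 ⇒ 50333399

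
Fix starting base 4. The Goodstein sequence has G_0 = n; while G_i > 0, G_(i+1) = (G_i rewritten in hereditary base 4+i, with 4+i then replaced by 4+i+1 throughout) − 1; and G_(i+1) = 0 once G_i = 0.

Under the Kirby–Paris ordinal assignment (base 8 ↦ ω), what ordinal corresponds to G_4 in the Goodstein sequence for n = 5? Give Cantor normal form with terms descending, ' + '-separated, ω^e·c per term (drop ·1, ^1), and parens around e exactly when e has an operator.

step 0: 5 = 4 + 1; sub 5 for 4: 5 + 1; = 6; G_1 = 6−1 = 5
step 1: 5 = 5; sub 6 for 5: 6; = 6; G_2 = 6−1 = 5
step 2: 5 = 5; sub 7 for 6: 5; = 5; G_3 = 5−1 = 4
step 3: 4 = 4; sub 8 for 7: 4; = 4; G_4 = 4−1 = 3
step 4: 3 = 3; sub 9 for 8: 3; = 3; G_5 = 3−1 = 2

3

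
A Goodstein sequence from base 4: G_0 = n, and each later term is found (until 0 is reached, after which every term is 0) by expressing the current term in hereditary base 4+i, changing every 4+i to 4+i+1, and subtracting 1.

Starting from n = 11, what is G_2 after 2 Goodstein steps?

13

step 0: 11 = 2·4 + 3; sub 5 for 4: 2·5 + 3; = 13; G_1 = 13−1 = 12
step 1: 12 = 2·5 + 2; sub 6 for 5: 2·6 + 2; = 14; G_2 = 14−1 = 13
step 2: 13 = 2·6 + 1; sub 7 for 6: 2·7 + 1; = 15; G_3 = 15−1 = 14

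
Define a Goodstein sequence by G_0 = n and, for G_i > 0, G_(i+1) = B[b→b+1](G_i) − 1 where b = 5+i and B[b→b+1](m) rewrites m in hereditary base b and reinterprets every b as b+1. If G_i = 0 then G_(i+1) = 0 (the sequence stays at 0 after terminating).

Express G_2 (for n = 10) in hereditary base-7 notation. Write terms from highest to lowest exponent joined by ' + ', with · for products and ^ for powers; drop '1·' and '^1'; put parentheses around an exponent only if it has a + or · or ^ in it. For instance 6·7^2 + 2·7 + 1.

7 + 4

G_0=10  [base 5] 2·5  →[5↦6]→  2·6 = 12  −1 ⇒ G_1=11
G_1=11  [base 6] 6 + 5  →[6↦7]→  7 + 5 = 12  −1 ⇒ G_2=11
G_2=11  [base 7] 7 + 4  →[7↦8]→  8 + 4 = 12  −1 ⇒ G_3=11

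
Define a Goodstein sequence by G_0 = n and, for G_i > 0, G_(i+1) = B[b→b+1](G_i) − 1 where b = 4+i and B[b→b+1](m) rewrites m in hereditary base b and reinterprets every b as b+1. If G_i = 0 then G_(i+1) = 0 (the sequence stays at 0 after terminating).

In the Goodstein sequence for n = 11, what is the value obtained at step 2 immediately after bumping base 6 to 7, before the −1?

(0) 11|_4 = 2·4 + 3 ↦ 2·5 + 3|_5 = 13 ⇒ 12
(1) 12|_5 = 2·5 + 2 ↦ 2·6 + 2|_6 = 14 ⇒ 13

15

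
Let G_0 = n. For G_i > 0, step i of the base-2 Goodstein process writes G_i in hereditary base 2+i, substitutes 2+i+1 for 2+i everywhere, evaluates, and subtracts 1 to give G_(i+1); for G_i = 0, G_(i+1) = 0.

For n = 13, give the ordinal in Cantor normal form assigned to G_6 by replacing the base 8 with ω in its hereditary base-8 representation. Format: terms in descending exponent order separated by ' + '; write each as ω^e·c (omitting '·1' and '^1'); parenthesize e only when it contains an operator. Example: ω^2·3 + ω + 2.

base 2: 13 = 2^(2 + 1) + 2^2 + 1; at 3: 3^(3 + 1) + 3^3 + 1 = 109; next = 108
base 3: 108 = 3^(3 + 1) + 3^3; at 4: 4^(4 + 1) + 4^4 = 1280; next = 1279
base 4: 1279 = 4^(4 + 1) + 3·4^3 + 3·4^2 + 3·4 + 3; at 5: 5^(5 + 1) + 3·5^3 + 3·5^2 + 3·5 + 3 = 16093; next = 16092
base 5: 16092 = 5^(5 + 1) + 3·5^3 + 3·5^2 + 3·5 + 2; at 6: 6^(6 + 1) + 3·6^3 + 3·6^2 + 3·6 + 2 = 280712; next = 280711
base 6: 280711 = 6^(6 + 1) + 3·6^3 + 3·6^2 + 3·6 + 1; at 7: 7^(7 + 1) + 3·7^3 + 3·7^2 + 3·7 + 1 = 5765999; next = 5765998
base 7: 5765998 = 7^(7 + 1) + 3·7^3 + 3·7^2 + 3·7; at 8: 8^(8 + 1) + 3·8^3 + 3·8^2 + 3·8 = 134219480; next = 134219479

ω^(ω + 1) + ω^3·3 + ω^2·3 + ω·2 + 7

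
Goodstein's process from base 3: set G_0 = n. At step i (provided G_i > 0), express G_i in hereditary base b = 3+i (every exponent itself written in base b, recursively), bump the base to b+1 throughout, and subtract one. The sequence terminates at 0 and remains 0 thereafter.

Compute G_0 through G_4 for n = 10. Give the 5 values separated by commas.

[0] 10 ≡ 3^2 + 1 (base 3). Lift 4: 17. −1: 16.
[1] 16 ≡ 4^2 (base 4). Lift 5: 25. −1: 24.
[2] 24 ≡ 4·5 + 4 (base 5). Lift 6: 28. −1: 27.
[3] 27 ≡ 4·6 + 3 (base 6). Lift 7: 31. −1: 30.

10, 16, 24, 27, 30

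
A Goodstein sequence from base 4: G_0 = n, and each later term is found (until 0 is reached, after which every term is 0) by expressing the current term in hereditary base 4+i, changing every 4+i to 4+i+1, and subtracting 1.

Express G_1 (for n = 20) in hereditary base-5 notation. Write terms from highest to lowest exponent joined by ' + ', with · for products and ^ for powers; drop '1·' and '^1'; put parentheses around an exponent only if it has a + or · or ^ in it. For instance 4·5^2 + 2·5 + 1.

20 —HB4→ 4^2 + 4 —bump→ 5^2 + 5 = 30 —(−1)→ 29
29 —HB5→ 5^2 + 4 —bump→ 6^2 + 4 = 40 —(−1)→ 39

5^2 + 4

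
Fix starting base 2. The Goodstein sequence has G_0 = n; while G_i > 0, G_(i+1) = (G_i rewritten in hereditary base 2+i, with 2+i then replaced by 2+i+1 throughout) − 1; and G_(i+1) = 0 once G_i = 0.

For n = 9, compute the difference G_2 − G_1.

942

step 0: 9 = 2^(2 + 1) + 1; sub 3 for 2: 3^(3 + 1) + 1; = 82; G_1 = 82−1 = 81
step 1: 81 = 3^(3 + 1); sub 4 for 3: 4^(4 + 1); = 1024; G_2 = 1024−1 = 1023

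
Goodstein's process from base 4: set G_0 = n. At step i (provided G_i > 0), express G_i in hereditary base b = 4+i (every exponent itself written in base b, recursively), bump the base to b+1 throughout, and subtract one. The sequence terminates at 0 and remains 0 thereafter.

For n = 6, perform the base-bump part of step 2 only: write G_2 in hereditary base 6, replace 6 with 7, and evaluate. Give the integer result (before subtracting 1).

7

i=0: 6 = 4 + 2 (b=4); 4→5: 5 + 2 = 7; 7−1 = 6
i=1: 6 = 5 + 1 (b=5); 5→6: 6 + 1 = 7; 7−1 = 6
i=2: 6 = 6 (b=6); 6→7: 7 = 7; 7−1 = 6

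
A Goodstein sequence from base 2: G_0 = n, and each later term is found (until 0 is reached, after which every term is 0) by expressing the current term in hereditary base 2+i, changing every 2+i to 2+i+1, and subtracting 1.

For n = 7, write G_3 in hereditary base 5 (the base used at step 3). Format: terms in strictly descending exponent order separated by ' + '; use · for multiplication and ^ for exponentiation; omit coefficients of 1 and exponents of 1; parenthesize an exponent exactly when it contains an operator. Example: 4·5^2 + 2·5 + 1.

5^5 + 2

7 —HB2→ 2^2 + 2 + 1 —bump→ 3^3 + 3 + 1 = 31 —(−1)→ 30
30 —HB3→ 3^3 + 3 —bump→ 4^4 + 4 = 260 —(−1)→ 259
259 —HB4→ 4^4 + 3 —bump→ 5^5 + 3 = 3128 —(−1)→ 3127
3127 —HB5→ 5^5 + 2 —bump→ 6^6 + 2 = 46658 —(−1)→ 46657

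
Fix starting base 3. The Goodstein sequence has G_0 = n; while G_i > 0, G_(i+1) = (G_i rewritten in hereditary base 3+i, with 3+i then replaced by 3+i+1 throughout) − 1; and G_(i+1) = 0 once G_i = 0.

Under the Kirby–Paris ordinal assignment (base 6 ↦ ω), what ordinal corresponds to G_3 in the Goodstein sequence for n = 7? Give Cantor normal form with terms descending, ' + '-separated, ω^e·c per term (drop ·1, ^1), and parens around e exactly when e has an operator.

ω + 3

G_0 = 7. HB_3(7) = 2·3 + 1. Bump = 9. G_1 = 8.
G_1 = 8. HB_4(8) = 2·4. Bump = 10. G_2 = 9.
G_2 = 9. HB_5(9) = 5 + 4. Bump = 10. G_3 = 9.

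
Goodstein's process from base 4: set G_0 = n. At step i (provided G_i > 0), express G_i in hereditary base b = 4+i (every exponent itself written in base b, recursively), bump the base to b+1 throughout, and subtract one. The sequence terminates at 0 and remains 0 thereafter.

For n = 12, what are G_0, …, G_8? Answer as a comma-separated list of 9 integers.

12, 14, 15, 16, 17, 18, 19, 19, 19

base 4: 12 = 3·4; at 5: 3·5 = 15; next = 14
base 5: 14 = 2·5 + 4; at 6: 2·6 + 4 = 16; next = 15
base 6: 15 = 2·6 + 3; at 7: 2·7 + 3 = 17; next = 16
base 7: 16 = 2·7 + 2; at 8: 2·8 + 2 = 18; next = 17
base 8: 17 = 2·8 + 1; at 9: 2·9 + 1 = 19; next = 18
base 9: 18 = 2·9; at 10: 2·10 = 20; next = 19
base 10: 19 = 10 + 9; at 11: 11 + 9 = 20; next = 19
base 11: 19 = 11 + 8; at 12: 12 + 8 = 20; next = 19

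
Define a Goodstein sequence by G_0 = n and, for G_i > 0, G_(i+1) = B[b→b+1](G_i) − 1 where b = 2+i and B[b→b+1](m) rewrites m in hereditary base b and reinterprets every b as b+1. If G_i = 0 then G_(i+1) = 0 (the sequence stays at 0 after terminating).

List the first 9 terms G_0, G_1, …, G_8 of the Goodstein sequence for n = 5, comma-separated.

i=0: 5 = 2^2 + 1 (b=2); 2→3: 3^3 + 1 = 28; 28−1 = 27
i=1: 27 = 3^3 (b=3); 3→4: 4^4 = 256; 256−1 = 255
i=2: 255 = 3·4^3 + 3·4^2 + 3·4 + 3 (b=4); 4→5: 3·5^3 + 3·5^2 + 3·5 + 3 = 468; 468−1 = 467
i=3: 467 = 3·5^3 + 3·5^2 + 3·5 + 2 (b=5); 5→6: 3·6^3 + 3·6^2 + 3·6 + 2 = 776; 776−1 = 775
i=4: 775 = 3·6^3 + 3·6^2 + 3·6 + 1 (b=6); 6→7: 3·7^3 + 3·7^2 + 3·7 + 1 = 1198; 1198−1 = 1197
i=5: 1197 = 3·7^3 + 3·7^2 + 3·7 (b=7); 7→8: 3·8^3 + 3·8^2 + 3·8 = 1752; 1752−1 = 1751
i=6: 1751 = 3·8^3 + 3·8^2 + 2·8 + 7 (b=8); 8→9: 3·9^3 + 3·9^2 + 2·9 + 7 = 2455; 2455−1 = 2454
i=7: 2454 = 3·9^3 + 3·9^2 + 2·9 + 6 (b=9); 9→10: 3·10^3 + 3·10^2 + 2·10 + 6 = 3326; 3326−1 = 3325

5, 27, 255, 467, 775, 1197, 1751, 2454, 3325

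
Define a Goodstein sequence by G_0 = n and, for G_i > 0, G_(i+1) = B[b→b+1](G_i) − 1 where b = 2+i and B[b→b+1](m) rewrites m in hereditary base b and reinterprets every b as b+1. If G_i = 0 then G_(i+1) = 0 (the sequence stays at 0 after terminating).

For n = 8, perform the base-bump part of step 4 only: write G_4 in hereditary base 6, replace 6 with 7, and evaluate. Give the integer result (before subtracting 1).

G_0 = 8. HB_2(8) = 2^(2 + 1). Bump = 81. G_1 = 80.
G_1 = 80. HB_3(80) = 2·3^3 + 2·3^2 + 2·3 + 2. Bump = 554. G_2 = 553.
G_2 = 553. HB_4(553) = 2·4^4 + 2·4^2 + 2·4 + 1. Bump = 6311. G_3 = 6310.
G_3 = 6310. HB_5(6310) = 2·5^5 + 2·5^2 + 2·5. Bump = 93396. G_4 = 93395.
G_4 = 93395. HB_6(93395) = 2·6^6 + 2·6^2 + 6 + 5. Bump = 1647196. G_5 = 1647195.

1647196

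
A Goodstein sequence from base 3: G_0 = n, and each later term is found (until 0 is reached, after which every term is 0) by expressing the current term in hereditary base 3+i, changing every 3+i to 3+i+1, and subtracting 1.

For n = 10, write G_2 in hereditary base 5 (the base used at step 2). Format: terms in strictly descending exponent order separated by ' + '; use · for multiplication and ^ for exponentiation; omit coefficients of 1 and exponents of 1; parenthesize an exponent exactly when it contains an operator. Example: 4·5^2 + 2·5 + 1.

4·5 + 4

i=0: 10 = 3^2 + 1 (b=3); 3→4: 4^2 + 1 = 17; 17−1 = 16
i=1: 16 = 4^2 (b=4); 4→5: 5^2 = 25; 25−1 = 24
i=2: 24 = 4·5 + 4 (b=5); 5→6: 4·6 + 4 = 28; 28−1 = 27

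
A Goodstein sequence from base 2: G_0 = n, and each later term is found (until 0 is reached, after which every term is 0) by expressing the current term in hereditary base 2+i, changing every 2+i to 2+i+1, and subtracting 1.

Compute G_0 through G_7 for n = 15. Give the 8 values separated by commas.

15, 111, 1283, 18752, 326593, 6588344, 150994943, 3524450280

[0] 15 ≡ 2^(2 + 1) + 2^2 + 2 + 1 (base 2). Lift 3: 112. −1: 111.
[1] 111 ≡ 3^(3 + 1) + 3^3 + 3 (base 3). Lift 4: 1284. −1: 1283.
[2] 1283 ≡ 4^(4 + 1) + 4^4 + 3 (base 4). Lift 5: 18753. −1: 18752.
[3] 18752 ≡ 5^(5 + 1) + 5^5 + 2 (base 5). Lift 6: 326594. −1: 326593.
[4] 326593 ≡ 6^(6 + 1) + 6^6 + 1 (base 6). Lift 7: 6588345. −1: 6588344.
[5] 6588344 ≡ 7^(7 + 1) + 7^7 (base 7). Lift 8: 150994944. −1: 150994943.
[6] 150994943 ≡ 8^(8 + 1) + 7·8^7 + 7·8^6 + 7·8^5 + 7·8^4 + 7·8^3 + 7·8^2 + 7·8 + 7 (base 8). Lift 9: 3524450281. −1: 3524450280.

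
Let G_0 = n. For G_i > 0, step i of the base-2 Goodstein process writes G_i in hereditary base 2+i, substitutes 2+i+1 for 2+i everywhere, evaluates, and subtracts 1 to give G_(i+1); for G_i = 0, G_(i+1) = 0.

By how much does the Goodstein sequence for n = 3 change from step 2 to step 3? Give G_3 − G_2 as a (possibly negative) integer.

[0] 3 ≡ 2 + 1 (base 2). Lift 3: 4. −1: 3.
[1] 3 ≡ 3 (base 3). Lift 4: 4. −1: 3.
[2] 3 ≡ 3 (base 4). Lift 5: 3. −1: 2.

-1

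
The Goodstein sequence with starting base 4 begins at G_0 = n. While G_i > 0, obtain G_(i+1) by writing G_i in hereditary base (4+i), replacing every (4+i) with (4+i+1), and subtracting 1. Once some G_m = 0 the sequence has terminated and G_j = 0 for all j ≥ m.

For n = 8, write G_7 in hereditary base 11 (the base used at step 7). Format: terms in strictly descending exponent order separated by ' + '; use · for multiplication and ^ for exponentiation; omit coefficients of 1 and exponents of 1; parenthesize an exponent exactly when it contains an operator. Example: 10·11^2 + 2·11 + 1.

8

base 4: 8 = 2·4; at 5: 2·5 = 10; next = 9
base 5: 9 = 5 + 4; at 6: 6 + 4 = 10; next = 9
base 6: 9 = 6 + 3; at 7: 7 + 3 = 10; next = 9
base 7: 9 = 7 + 2; at 8: 8 + 2 = 10; next = 9
base 8: 9 = 8 + 1; at 9: 9 + 1 = 10; next = 9
base 9: 9 = 9; at 10: 10 = 10; next = 9
base 10: 9 = 9; at 11: 9 = 9; next = 8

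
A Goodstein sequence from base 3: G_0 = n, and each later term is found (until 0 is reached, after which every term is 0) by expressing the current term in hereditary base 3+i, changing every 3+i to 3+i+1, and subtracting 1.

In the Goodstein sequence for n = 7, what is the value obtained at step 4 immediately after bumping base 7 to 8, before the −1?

base 3: 7 = 2·3 + 1; at 4: 2·4 + 1 = 9; next = 8
base 4: 8 = 2·4; at 5: 2·5 = 10; next = 9
base 5: 9 = 5 + 4; at 6: 6 + 4 = 10; next = 9
base 6: 9 = 6 + 3; at 7: 7 + 3 = 10; next = 9

10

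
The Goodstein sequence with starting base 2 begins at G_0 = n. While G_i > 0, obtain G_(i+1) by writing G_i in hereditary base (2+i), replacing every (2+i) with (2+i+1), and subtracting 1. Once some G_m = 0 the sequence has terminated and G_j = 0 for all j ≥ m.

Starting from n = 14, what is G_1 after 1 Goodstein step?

G_0=14  [base 2] 2^(2 + 1) + 2^2 + 2  →[2↦3]→  3^(3 + 1) + 3^3 + 3 = 111  −1 ⇒ G_1=110
G_1=110  [base 3] 3^(3 + 1) + 3^3 + 2  →[3↦4]→  4^(4 + 1) + 4^4 + 2 = 1282  −1 ⇒ G_2=1281

110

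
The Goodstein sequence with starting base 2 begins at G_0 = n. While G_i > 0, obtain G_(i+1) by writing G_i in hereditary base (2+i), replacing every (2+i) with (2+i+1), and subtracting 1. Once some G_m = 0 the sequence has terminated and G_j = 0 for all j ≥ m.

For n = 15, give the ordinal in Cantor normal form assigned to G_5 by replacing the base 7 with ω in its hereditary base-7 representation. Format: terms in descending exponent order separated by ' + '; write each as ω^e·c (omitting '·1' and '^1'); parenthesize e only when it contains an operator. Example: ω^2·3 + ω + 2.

15 —HB2→ 2^(2 + 1) + 2^2 + 2 + 1 —bump→ 3^(3 + 1) + 3^3 + 3 + 1 = 112 —(−1)→ 111
111 —HB3→ 3^(3 + 1) + 3^3 + 3 —bump→ 4^(4 + 1) + 4^4 + 4 = 1284 —(−1)→ 1283
1283 —HB4→ 4^(4 + 1) + 4^4 + 3 —bump→ 5^(5 + 1) + 5^5 + 3 = 18753 —(−1)→ 18752
18752 —HB5→ 5^(5 + 1) + 5^5 + 2 —bump→ 6^(6 + 1) + 6^6 + 2 = 326594 —(−1)→ 326593
326593 —HB6→ 6^(6 + 1) + 6^6 + 1 —bump→ 7^(7 + 1) + 7^7 + 1 = 6588345 —(−1)→ 6588344

ω^(ω + 1) + ω^ω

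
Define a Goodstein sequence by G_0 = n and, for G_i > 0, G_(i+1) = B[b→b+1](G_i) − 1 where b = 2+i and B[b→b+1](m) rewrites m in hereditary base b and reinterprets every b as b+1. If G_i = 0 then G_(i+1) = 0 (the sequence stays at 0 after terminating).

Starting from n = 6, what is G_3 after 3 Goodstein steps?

base 2: 6 = 2^2 + 2; at 3: 3^3 + 3 = 30; next = 29
base 3: 29 = 3^3 + 2; at 4: 4^4 + 2 = 258; next = 257
base 4: 257 = 4^4 + 1; at 5: 5^5 + 1 = 3126; next = 3125

3125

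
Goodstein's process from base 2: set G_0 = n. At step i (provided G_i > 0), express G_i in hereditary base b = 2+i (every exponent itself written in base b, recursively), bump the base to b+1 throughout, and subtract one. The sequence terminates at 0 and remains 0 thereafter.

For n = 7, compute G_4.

46657

base 2: 7 = 2^2 + 2 + 1; at 3: 3^3 + 3 + 1 = 31; next = 30
base 3: 30 = 3^3 + 3; at 4: 4^4 + 4 = 260; next = 259
base 4: 259 = 4^4 + 3; at 5: 5^5 + 3 = 3128; next = 3127
base 5: 3127 = 5^5 + 2; at 6: 6^6 + 2 = 46658; next = 46657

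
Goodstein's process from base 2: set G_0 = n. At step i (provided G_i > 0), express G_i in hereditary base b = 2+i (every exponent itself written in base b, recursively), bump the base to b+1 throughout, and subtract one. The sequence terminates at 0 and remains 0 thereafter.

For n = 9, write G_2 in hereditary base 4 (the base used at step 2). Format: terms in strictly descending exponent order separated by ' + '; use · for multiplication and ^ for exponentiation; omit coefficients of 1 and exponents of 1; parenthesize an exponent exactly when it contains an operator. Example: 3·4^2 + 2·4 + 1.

3·4^4 + 3·4^3 + 3·4^2 + 3·4 + 3

step 0: 9 = 2^(2 + 1) + 1; sub 3 for 2: 3^(3 + 1) + 1; = 82; G_1 = 82−1 = 81
step 1: 81 = 3^(3 + 1); sub 4 for 3: 4^(4 + 1); = 1024; G_2 = 1024−1 = 1023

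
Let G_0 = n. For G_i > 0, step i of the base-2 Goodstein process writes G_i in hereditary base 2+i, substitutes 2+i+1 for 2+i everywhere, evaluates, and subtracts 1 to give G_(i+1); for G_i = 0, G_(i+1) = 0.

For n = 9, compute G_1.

G_0=9  [base 2] 2^(2 + 1) + 1  →[2↦3]→  3^(3 + 1) + 1 = 82  −1 ⇒ G_1=81
G_1=81  [base 3] 3^(3 + 1)  →[3↦4]→  4^(4 + 1) = 1024  −1 ⇒ G_2=1023

81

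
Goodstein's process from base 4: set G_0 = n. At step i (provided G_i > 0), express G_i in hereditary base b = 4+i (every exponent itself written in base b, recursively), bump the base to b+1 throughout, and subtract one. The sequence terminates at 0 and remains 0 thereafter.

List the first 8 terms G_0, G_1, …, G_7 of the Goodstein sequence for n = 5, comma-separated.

base 4: 5 = 4 + 1; at 5: 5 + 1 = 6; next = 5
base 5: 5 = 5; at 6: 6 = 6; next = 5
base 6: 5 = 5; at 7: 5 = 5; next = 4
base 7: 4 = 4; at 8: 4 = 4; next = 3
base 8: 3 = 3; at 9: 3 = 3; next = 2
base 9: 2 = 2; at 10: 2 = 2; next = 1
base 10: 1 = 1; at 11: 1 = 1; next = 0

5, 5, 5, 4, 3, 2, 1, 0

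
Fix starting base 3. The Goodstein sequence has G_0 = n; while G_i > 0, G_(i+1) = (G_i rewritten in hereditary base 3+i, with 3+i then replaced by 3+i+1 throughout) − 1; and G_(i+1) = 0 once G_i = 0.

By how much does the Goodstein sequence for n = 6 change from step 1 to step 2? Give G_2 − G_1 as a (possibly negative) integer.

G_0 = 6. HB_3(6) = 2·3. Bump = 8. G_1 = 7.
G_1 = 7. HB_4(7) = 4 + 3. Bump = 8. G_2 = 7.

0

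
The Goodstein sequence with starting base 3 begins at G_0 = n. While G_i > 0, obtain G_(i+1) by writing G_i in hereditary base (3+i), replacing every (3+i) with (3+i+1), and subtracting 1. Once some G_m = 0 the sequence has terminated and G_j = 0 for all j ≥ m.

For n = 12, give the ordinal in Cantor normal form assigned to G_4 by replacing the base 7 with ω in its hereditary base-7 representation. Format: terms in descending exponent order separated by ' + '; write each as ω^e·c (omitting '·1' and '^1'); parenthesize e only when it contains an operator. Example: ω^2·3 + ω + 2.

base 3: 12 = 3^2 + 3; at 4: 4^2 + 4 = 20; next = 19
base 4: 19 = 4^2 + 3; at 5: 5^2 + 3 = 28; next = 27
base 5: 27 = 5^2 + 2; at 6: 6^2 + 2 = 38; next = 37
base 6: 37 = 6^2 + 1; at 7: 7^2 + 1 = 50; next = 49
base 7: 49 = 7^2; at 8: 8^2 = 64; next = 63

ω^2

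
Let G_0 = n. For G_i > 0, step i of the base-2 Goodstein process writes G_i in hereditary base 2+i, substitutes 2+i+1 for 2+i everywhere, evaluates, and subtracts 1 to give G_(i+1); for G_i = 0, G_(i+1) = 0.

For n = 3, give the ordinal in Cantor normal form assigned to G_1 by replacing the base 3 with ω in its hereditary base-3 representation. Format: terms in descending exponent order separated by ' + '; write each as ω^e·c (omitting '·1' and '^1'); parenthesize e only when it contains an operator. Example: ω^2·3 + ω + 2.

base 2: 3 = 2 + 1; at 3: 3 + 1 = 4; next = 3
base 3: 3 = 3; at 4: 4 = 4; next = 3

ω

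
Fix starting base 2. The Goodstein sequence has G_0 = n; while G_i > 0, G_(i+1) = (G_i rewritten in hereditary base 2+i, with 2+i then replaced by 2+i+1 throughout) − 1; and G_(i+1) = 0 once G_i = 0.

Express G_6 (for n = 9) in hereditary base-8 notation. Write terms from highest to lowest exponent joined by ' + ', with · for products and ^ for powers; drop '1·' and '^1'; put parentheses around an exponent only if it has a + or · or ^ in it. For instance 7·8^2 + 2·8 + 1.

9 —HB2→ 2^(2 + 1) + 1 —bump→ 3^(3 + 1) + 1 = 82 —(−1)→ 81
81 —HB3→ 3^(3 + 1) —bump→ 4^(4 + 1) = 1024 —(−1)→ 1023
1023 —HB4→ 3·4^4 + 3·4^3 + 3·4^2 + 3·4 + 3 —bump→ 3·5^5 + 3·5^3 + 3·5^2 + 3·5 + 3 = 9843 —(−1)→ 9842
9842 —HB5→ 3·5^5 + 3·5^3 + 3·5^2 + 3·5 + 2 —bump→ 3·6^6 + 3·6^3 + 3·6^2 + 3·6 + 2 = 140744 —(−1)→ 140743
140743 —HB6→ 3·6^6 + 3·6^3 + 3·6^2 + 3·6 + 1 —bump→ 3·7^7 + 3·7^3 + 3·7^2 + 3·7 + 1 = 2471827 —(−1)→ 2471826
2471826 —HB7→ 3·7^7 + 3·7^3 + 3·7^2 + 3·7 —bump→ 3·8^8 + 3·8^3 + 3·8^2 + 3·8 = 50333400 —(−1)→ 50333399

3·8^8 + 3·8^3 + 3·8^2 + 2·8 + 7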